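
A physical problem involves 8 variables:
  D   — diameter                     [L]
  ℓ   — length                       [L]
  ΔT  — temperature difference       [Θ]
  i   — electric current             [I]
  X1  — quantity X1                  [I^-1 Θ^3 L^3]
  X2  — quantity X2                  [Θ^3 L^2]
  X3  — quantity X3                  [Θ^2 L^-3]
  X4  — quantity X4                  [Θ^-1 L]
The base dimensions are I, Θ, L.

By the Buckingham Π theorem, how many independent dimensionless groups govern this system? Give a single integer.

5

Write exponents as rows I,Θ,L / cols D,ℓ,ΔT,i,X1,X2,X3,X4:
  I: [ 0  0  0  1 -1  0  0  0]
  Θ: [ 0  0  1  0  3  3  2 -1]
  L: [ 1  1  0  0  3  2 -3  1]
Row reduction gives pivot columns D,ΔT,i; rank = 3
n=8, r=3 ⇒ 5 dimensionless groups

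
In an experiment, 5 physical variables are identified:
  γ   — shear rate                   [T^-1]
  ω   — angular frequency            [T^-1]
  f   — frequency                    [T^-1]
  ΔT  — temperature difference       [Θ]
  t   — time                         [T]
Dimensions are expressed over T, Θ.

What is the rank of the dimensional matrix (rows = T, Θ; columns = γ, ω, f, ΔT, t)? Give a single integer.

2

Dimensional matrix (T×Θ by γ×ω×f×ΔT×t):
  T: [-1 -1 -1  0  1]
  Θ: [ 0  0  0  1  0]
Row reduction gives pivot columns γ,ΔT; rank = 2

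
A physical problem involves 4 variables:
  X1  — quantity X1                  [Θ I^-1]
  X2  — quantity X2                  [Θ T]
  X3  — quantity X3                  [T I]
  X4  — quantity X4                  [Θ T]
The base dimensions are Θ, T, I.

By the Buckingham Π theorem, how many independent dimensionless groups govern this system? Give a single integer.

Dimensional matrix (Θ×T×I by X1×X2×X3×X4):
  Θ: [ 1  1  0  1]
  T: [ 0  1  1  1]
  I: [-1  0  1  0]
Row reduction gives pivot columns X1,X2; rank = 2
n=4, r=2 ⇒ 2 dimensionless groups

2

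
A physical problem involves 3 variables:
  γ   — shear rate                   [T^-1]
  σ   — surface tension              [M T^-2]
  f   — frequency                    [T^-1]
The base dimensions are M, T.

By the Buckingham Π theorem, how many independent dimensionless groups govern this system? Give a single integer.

Write exponents as rows M,T / cols γ,σ,f:
  M: [ 0  1  0]
  T: [-1 -2 -1]
Echelon form has 2 nonzero rows (pivots: γ,σ)
3 vars − rank 2 = 1 Π group

1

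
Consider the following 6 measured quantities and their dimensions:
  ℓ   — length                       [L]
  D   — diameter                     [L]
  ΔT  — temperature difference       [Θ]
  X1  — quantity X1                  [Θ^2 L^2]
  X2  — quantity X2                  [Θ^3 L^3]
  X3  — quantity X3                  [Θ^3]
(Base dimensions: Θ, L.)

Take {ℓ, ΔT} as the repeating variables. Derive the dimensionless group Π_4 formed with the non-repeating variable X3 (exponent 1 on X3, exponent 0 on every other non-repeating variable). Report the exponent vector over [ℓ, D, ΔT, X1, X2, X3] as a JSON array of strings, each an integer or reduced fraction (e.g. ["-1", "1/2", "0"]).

Write exponents as rows Θ,L / cols ℓ,D,ΔT,X1,X2,X3:
  Θ: [ 0  0  1  2  3  3]
  L: [ 1  1  0  2  3  0]
Row reduction gives pivot columns ℓ,ΔT; rank = 2
Repeat: ℓ,ΔT; free: D,X1,X2,X3
RREF:
  r0: [   1    1    0    2    3    0]
  r1: [   0    0    1    2    3    3]
Fix exponent of X3 at 1, D at 0, X1 at 0, X2 at 0; solve each RREF row for its pivot's exponent:
  r0: exp(ℓ) + (0)·1 = 0 ⇒ exp(ℓ) = 0
  r1: exp(ΔT) + (3)·1 = 0 ⇒ exp(ΔT) = -3
Π_4 = ΔT^-3 · X3

["0", "0", "-3", "0", "0", "1"]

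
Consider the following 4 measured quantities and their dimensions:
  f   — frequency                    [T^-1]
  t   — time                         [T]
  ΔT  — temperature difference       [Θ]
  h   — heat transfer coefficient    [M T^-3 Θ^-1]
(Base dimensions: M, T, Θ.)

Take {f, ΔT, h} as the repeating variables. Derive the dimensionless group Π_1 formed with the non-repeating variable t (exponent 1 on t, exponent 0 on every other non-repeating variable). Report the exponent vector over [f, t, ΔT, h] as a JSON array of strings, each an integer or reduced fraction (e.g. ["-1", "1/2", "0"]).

Dimensional matrix (M×T×Θ by f×t×ΔT×h):
  M: [ 0  0  0  1]
  T: [-1  1  0 -3]
  Θ: [ 0  0  1 -1]
Row reduction gives pivot columns f,ΔT,h; rank = 3
Pivot set = {f,ΔT,h}, free = {t}
RREF:
  r0: [   1   -1    0    0]
  r1: [   0    0    1    0]
  r2: [   0    0    0    1]
Fix exponent of t at 1; solve each RREF row for its pivot's exponent:
  r0: exp(f) + (-1)·1 = 0 ⇒ exp(f) = 1
  r1: exp(ΔT) + (0)·1 = 0 ⇒ exp(ΔT) = 0
  r2: exp(h) + (0)·1 = 0 ⇒ exp(h) = 0
Π_1 = f · t

["1", "1", "0", "0"]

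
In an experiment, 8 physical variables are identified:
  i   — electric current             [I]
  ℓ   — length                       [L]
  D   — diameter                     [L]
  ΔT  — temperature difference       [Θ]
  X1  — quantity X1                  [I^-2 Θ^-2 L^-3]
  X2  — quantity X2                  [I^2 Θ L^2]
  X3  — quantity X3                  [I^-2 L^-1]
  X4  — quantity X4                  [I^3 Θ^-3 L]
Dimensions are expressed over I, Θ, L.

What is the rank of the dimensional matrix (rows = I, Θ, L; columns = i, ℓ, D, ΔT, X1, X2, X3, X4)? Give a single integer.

Dimensional matrix (I×Θ×L by i×ℓ×D×ΔT×X1×X2×X3×X4):
  I: [ 1  0  0  0 -2  2 -2  3]
  Θ: [ 0  0  0  1 -2  1  0 -3]
  L: [ 0  1  1  0 -3  2 -1  1]
Echelon form has 3 nonzero rows (pivots: i,ℓ,ΔT)

3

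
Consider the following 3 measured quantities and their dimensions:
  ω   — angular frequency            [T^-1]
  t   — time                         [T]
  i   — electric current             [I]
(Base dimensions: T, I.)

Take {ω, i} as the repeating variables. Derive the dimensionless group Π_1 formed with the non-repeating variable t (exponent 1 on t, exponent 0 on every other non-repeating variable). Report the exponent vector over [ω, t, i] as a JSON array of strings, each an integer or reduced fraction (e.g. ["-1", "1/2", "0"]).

["1", "1", "0"]

Exponent matrix [T,I] × [ω,t,i]:
  T: [-1  1  0]
  I: [ 0  0  1]
RREF → pivots at {ω,i} ⇒ r = 2
Pivot set = {ω,i}, free = {t}
RREF:
  r0: [   1   -1    0]
  r1: [   0    0    1]
Fix exponent of t at 1; solve each RREF row for its pivot's exponent:
  r0: exp(ω) + (-1)·1 = 0 ⇒ exp(ω) = 1
  r1: exp(i) + (0)·1 = 0 ⇒ exp(i) = 0
Π_1 = ω · t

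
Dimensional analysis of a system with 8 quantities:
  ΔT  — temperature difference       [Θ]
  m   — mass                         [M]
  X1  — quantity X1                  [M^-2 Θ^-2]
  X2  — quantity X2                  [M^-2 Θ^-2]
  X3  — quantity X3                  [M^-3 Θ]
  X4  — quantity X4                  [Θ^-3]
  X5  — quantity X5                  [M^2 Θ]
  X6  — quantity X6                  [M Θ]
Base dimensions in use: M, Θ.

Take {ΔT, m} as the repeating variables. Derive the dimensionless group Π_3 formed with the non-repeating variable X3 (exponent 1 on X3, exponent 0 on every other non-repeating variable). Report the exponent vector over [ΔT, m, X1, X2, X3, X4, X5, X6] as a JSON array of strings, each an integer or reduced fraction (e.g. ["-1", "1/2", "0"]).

Exponent matrix [M,Θ] × [ΔT,m,X1,X2,X3,X4,X5,X6]:
  M: [ 0  1 -2 -2 -3  0  2  1]
  Θ: [ 1  0 -2 -2  1 -3  1  1]
RREF → pivots at {ΔT,m} ⇒ r = 2
Pivot set = {ΔT,m}, free = {X1,X2,X3,X4,X5,X6}
RREF:
  r0: [   1    0   -2   -2    1   -3    1    1]
  r1: [   0    1   -2   -2   -3    0    2    1]
Fix exponent of X3 at 1, X1 at 0, X2 at 0, X4 at 0, X5 at 0, X6 at 0; solve each RREF row for its pivot's exponent:
  r0: exp(ΔT) + (1)·1 = 0 ⇒ exp(ΔT) = -1
  r1: exp(m) + (-3)·1 = 0 ⇒ exp(m) = 3
Π_3 = ΔT^-1 · m^3 · X3

["-1", "3", "0", "0", "1", "0", "0", "0"]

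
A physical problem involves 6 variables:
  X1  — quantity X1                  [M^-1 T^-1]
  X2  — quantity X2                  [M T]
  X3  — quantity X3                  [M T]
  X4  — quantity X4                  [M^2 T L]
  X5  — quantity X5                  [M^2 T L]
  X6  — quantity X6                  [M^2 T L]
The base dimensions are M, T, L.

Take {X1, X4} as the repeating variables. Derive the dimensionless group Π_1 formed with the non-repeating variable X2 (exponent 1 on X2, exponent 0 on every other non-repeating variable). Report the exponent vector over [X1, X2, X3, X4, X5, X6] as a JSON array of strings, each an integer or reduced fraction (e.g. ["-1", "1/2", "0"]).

Write exponents as rows M,T,L / cols X1,X2,X3,X4,X5,X6:
  M: [-1  1  1  2  2  2]
  T: [-1  1  1  1  1  1]
  L: [ 0  0  0  1  1  1]
Echelon form has 2 nonzero rows (pivots: X1,X4)
Pivot set = {X1,X4}, free = {X2,X3,X5,X6}
RREF:
  r0: [   1   -1   -1    0    0    0]
  r1: [   0    0    0    1    1    1]
  r2: [   0    0    0    0    0    0]
Fix exponent of X2 at 1, X3 at 0, X5 at 0, X6 at 0; solve each RREF row for its pivot's exponent:
  r0: exp(X1) + (-1)·1 = 0 ⇒ exp(X1) = 1
  r1: exp(X4) + (0)·1 = 0 ⇒ exp(X4) = 0
Π_1 = X1 · X2

["1", "1", "0", "0", "0", "0"]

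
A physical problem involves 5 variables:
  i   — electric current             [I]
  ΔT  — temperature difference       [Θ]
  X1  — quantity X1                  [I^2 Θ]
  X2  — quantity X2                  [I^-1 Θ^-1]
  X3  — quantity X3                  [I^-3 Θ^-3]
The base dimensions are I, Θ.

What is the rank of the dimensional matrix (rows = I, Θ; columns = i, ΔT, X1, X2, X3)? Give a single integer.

2

Dimensional matrix (I×Θ by i×ΔT×X1×X2×X3):
  I: [ 1  0  2 -1 -3]
  Θ: [ 0  1  1 -1 -3]
RREF → pivots at {i,ΔT} ⇒ r = 2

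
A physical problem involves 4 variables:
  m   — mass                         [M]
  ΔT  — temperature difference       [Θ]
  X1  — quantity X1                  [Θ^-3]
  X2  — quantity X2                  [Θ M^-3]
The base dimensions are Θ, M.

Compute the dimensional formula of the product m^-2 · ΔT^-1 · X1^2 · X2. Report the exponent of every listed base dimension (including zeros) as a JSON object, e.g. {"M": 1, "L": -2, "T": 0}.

Dimensional matrix (Θ×M by m×ΔT×X1×X2):
  Θ: [ 0  1 -3  1]
  M: [ 1  0  0 -3]
  [Θ]: (-2)·0+(-1)·1+(2)·-3+(1)·1 = -6
  [M]: (-2)·1+(-1)·0+(2)·0+(1)·-3 = -5
⇒ Θ^-6 M^-5

{"Θ": -6, "M": -5}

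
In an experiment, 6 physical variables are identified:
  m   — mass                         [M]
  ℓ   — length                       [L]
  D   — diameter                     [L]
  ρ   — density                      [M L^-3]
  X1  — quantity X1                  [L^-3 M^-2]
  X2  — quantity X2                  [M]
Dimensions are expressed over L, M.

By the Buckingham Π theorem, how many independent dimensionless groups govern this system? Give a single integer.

Dimensional matrix (L×M by m×ℓ×D×ρ×X1×X2):
  L: [ 0  1  1 -3 -3  0]
  M: [ 1  0  0  1 -2  1]
RREF → pivots at {m,ℓ} ⇒ r = 2
n=6, r=2 ⇒ 4 dimensionless groups

4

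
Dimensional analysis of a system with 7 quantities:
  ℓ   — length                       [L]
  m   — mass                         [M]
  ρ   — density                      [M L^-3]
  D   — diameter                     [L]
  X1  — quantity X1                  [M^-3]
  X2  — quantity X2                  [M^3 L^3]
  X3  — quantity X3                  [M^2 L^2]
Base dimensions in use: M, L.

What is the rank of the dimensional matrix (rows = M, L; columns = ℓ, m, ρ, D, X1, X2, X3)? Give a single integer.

Dimensional matrix (M×L by ℓ×m×ρ×D×X1×X2×X3):
  M: [ 0  1  1  0 -3  3  2]
  L: [ 1  0 -3  1  0  3  2]
Row reduction gives pivot columns ℓ,m; rank = 2

2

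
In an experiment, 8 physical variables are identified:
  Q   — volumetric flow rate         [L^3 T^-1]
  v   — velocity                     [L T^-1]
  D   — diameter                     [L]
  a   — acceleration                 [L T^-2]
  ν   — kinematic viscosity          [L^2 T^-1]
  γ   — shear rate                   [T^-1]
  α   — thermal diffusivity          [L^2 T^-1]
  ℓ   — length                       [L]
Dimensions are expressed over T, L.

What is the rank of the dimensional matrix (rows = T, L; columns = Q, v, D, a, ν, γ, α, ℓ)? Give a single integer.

Dimensional matrix (T×L by Q×v×D×a×ν×γ×α×ℓ):
  T: [-1 -1  0 -2 -1 -1 -1  0]
  L: [ 3  1  1  1  2  0  2  1]
Row reduction gives pivot columns Q,v; rank = 2

2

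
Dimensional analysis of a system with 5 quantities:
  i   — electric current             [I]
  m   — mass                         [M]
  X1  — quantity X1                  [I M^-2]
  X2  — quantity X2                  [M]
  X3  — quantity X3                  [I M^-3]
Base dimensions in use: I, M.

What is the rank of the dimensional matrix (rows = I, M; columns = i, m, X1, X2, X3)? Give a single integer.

Write exponents as rows I,M / cols i,m,X1,X2,X3:
  I: [ 1  0  1  0  1]
  M: [ 0  1 -2  1 -3]
Echelon form has 2 nonzero rows (pivots: i,m)

2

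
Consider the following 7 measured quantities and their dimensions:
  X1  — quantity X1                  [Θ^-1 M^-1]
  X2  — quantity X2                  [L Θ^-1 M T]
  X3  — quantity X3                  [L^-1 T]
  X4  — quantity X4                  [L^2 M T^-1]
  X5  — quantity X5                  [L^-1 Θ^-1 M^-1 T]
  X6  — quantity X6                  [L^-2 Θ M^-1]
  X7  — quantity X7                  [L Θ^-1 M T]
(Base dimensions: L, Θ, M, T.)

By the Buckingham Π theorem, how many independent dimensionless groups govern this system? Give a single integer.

Write exponents as rows L,Θ,M,T / cols X1,X2,X3,X4,X5,X6,X7:
  L: [ 0  1 -1  2 -1 -2  1]
  Θ: [-1 -1  0  0 -1  1 -1]
  M: [-1  1  0  1 -1 -1  1]
  T: [ 0  1  1 -1  1  0  1]
Echelon form has 3 nonzero rows (pivots: X1,X2,X3)
n=7, r=3 ⇒ 4 dimensionless groups

4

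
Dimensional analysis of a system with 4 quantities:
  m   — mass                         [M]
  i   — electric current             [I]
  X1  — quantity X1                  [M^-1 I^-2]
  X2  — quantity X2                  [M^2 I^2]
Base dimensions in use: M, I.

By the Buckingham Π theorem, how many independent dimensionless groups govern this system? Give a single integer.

Write exponents as rows M,I / cols m,i,X1,X2:
  M: [ 1  0 -1  2]
  I: [ 0  1 -2  2]
Echelon form has 2 nonzero rows (pivots: m,i)
4 vars − rank 2 = 2 Π groups

2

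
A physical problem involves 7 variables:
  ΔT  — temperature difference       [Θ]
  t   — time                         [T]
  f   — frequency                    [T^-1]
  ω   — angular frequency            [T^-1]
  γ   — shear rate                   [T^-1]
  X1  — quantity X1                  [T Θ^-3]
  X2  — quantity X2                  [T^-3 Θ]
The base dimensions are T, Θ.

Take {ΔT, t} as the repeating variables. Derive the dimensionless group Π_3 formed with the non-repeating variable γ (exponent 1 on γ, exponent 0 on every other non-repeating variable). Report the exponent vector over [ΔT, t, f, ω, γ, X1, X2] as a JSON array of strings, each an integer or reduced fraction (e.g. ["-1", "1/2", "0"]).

Dimensional matrix (T×Θ by ΔT×t×f×ω×γ×X1×X2):
  T: [ 0  1 -1 -1 -1  1 -3]
  Θ: [ 1  0  0  0  0 -3  1]
Echelon form has 2 nonzero rows (pivots: ΔT,t)
Repeat: ΔT,t; free: f,ω,γ,X1,X2
RREF:
  r0: [   1    0    0    0    0   -3    1]
  r1: [   0    1   -1   -1   -1    1   -3]
Fix exponent of γ at 1, f at 0, ω at 0, X1 at 0, X2 at 0; solve each RREF row for its pivot's exponent:
  r0: exp(ΔT) + (0)·1 = 0 ⇒ exp(ΔT) = 0
  r1: exp(t) + (-1)·1 = 0 ⇒ exp(t) = 1
Π_3 = t · γ

["0", "1", "0", "0", "1", "0", "0"]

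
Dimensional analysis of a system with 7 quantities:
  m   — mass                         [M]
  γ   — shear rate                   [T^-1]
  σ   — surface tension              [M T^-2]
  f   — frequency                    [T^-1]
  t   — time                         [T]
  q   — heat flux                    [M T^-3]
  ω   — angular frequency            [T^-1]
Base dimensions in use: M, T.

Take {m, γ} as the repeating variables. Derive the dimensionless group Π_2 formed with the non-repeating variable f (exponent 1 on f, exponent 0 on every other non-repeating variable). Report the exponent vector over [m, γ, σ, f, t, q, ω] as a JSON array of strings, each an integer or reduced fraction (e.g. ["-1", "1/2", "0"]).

["0", "-1", "0", "1", "0", "0", "0"]

Exponent matrix [M,T] × [m,γ,σ,f,t,q,ω]:
  M: [ 1  0  1  0  0  1  0]
  T: [ 0 -1 -2 -1  1 -3 -1]
Echelon form has 2 nonzero rows (pivots: m,γ)
Repeat: m,γ; free: σ,f,t,q,ω
RREF:
  r0: [   1    0    1    0    0    1    0]
  r1: [   0    1    2    1   -1    3    1]
Fix exponent of f at 1, σ at 0, t at 0, q at 0, ω at 0; solve each RREF row for its pivot's exponent:
  r0: exp(m) + (0)·1 = 0 ⇒ exp(m) = 0
  r1: exp(γ) + (1)·1 = 0 ⇒ exp(γ) = -1
Π_2 = γ^-1 · f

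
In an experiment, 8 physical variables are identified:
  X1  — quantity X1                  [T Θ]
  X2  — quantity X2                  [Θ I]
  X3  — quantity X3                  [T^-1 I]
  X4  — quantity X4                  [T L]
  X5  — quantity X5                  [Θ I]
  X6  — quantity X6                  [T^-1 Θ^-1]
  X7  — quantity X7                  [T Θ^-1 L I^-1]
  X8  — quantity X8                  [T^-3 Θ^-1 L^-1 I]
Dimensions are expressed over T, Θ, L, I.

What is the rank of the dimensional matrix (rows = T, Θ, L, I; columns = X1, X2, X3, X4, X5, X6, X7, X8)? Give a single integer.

Write exponents as rows T,Θ,L,I / cols X1,X2,X3,X4,X5,X6,X7,X8:
  T: [ 1  0 -1  1  0 -1  1 -3]
  Θ: [ 1  1  0  0  1 -1 -1 -1]
  L: [ 0  0  0  1  0  0  1 -1]
  I: [ 0  1  1  0  1  0 -1  1]
RREF → pivots at {X1,X2,X4} ⇒ r = 3

3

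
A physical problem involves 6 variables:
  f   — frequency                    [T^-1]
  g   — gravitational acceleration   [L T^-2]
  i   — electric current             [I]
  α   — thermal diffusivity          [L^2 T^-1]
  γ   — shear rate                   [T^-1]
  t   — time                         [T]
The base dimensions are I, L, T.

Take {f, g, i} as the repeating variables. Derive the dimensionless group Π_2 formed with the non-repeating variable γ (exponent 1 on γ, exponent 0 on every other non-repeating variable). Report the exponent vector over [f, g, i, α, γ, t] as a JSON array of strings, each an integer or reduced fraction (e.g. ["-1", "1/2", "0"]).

Exponent matrix [I,L,T] × [f,g,i,α,γ,t]:
  I: [ 0  0  1  0  0  0]
  L: [ 0  1  0  2  0  0]
  T: [-1 -2  0 -1 -1  1]
Row reduction gives pivot columns f,g,i; rank = 3
Pivot set = {f,g,i}, free = {α,γ,t}
RREF:
  r0: [   1    0    0   -3    1   -1]
  r1: [   0    1    0    2    0    0]
  r2: [   0    0    1    0    0    0]
Fix exponent of γ at 1, α at 0, t at 0; solve each RREF row for its pivot's exponent:
  r0: exp(f) + (1)·1 = 0 ⇒ exp(f) = -1
  r1: exp(g) + (0)·1 = 0 ⇒ exp(g) = 0
  r2: exp(i) + (0)·1 = 0 ⇒ exp(i) = 0
Π_2 = f^-1 · γ

["-1", "0", "0", "0", "1", "0"]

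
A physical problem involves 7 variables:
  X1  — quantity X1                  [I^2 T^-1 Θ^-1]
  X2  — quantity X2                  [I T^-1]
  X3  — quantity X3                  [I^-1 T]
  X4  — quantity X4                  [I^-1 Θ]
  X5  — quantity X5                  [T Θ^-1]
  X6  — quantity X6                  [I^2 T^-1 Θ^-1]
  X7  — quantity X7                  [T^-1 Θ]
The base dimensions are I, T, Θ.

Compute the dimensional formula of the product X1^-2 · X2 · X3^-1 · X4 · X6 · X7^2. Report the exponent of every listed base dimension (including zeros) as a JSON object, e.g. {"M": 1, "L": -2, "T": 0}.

Exponent matrix [I,T,Θ] × [X1,X2,X3,X4,X5,X6,X7]:
  I: [ 2  1 -1 -1  0  2  0]
  T: [-1 -1  1  0  1 -1 -1]
  Θ: [-1  0  0  1 -1 -1  1]
  [I]: (-2)·2+(1)·1+(-1)·-1+(1)·-1+(1)·2+(2)·0 = -1
  [T]: (-2)·-1+(1)·-1+(-1)·1+(1)·0+(1)·-1+(2)·-1 = -3
  [Θ]: (-2)·-1+(1)·0+(-1)·0+(1)·1+(1)·-1+(2)·1 = 4
⇒ I^-1 T^-3 Θ^4

{"I": -1, "T": -3, "Θ": 4}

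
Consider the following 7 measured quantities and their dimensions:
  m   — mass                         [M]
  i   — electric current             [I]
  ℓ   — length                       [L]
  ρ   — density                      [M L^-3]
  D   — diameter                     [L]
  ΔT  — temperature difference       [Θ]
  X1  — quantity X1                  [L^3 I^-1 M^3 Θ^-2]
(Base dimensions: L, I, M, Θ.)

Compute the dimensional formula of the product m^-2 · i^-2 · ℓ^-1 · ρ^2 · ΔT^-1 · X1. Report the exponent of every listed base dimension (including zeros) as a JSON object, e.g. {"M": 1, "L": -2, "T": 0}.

{"L": -4, "I": -3, "M": 3, "Θ": -3}

Exponent matrix [L,I,M,Θ] × [m,i,ℓ,ρ,D,ΔT,X1]:
  L: [ 0  0  1 -3  1  0  3]
  I: [ 0  1  0  0  0  0 -1]
  M: [ 1  0  0  1  0  0  3]
  Θ: [ 0  0  0  0  0  1 -2]
  [L]: (-2)·0+(-2)·0+(-1)·1+(2)·-3+(-1)·0+(1)·3 = -4
  [I]: (-2)·0+(-2)·1+(-1)·0+(2)·0+(-1)·0+(1)·-1 = -3
  [M]: (-2)·1+(-2)·0+(-1)·0+(2)·1+(-1)·0+(1)·3 = 3
  [Θ]: (-2)·0+(-2)·0+(-1)·0+(2)·0+(-1)·1+(1)·-2 = -3
⇒ L^-4 I^-3 M^3 Θ^-3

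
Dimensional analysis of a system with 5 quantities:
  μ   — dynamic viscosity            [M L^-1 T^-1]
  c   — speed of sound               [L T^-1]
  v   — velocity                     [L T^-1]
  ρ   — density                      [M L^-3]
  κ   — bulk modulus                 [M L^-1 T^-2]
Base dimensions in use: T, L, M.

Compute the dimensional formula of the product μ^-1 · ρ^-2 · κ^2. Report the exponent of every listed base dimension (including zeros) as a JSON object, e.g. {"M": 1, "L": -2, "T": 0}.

Exponent matrix [T,L,M] × [μ,c,v,ρ,κ]:
  T: [-1 -1 -1  0 -2]
  L: [-1  1  1 -3 -1]
  M: [ 1  0  0  1  1]
  [T]: (-1)·-1+(-2)·0+(2)·-2 = -3
  [L]: (-1)·-1+(-2)·-3+(2)·-1 = 5
  [M]: (-1)·1+(-2)·1+(2)·1 = -1
⇒ T^-3 L^5 M^-1

{"T": -3, "L": 5, "M": -1}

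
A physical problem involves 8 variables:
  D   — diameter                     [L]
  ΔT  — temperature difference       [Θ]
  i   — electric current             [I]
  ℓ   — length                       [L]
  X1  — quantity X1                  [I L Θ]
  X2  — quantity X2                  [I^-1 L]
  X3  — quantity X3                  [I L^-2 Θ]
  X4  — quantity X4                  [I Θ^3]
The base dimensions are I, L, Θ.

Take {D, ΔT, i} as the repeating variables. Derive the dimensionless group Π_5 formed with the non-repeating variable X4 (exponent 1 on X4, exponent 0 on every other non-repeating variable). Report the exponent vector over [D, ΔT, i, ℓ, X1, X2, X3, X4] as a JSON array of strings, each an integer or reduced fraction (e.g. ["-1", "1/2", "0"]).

["0", "-3", "-1", "0", "0", "0", "0", "1"]

Dimensional matrix (I×L×Θ by D×ΔT×i×ℓ×X1×X2×X3×X4):
  I: [ 0  0  1  0  1 -1  1  1]
  L: [ 1  0  0  1  1  1 -2  0]
  Θ: [ 0  1  0  0  1  0  1  3]
Echelon form has 3 nonzero rows (pivots: D,ΔT,i)
Pivot set = {D,ΔT,i}, free = {ℓ,X1,X2,X3,X4}
RREF:
  r0: [   1    0    0    1    1    1   -2    0]
  r1: [   0    1    0    0    1    0    1    3]
  r2: [   0    0    1    0    1   -1    1    1]
Fix exponent of X4 at 1, ℓ at 0, X1 at 0, X2 at 0, X3 at 0; solve each RREF row for its pivot's exponent:
  r0: exp(D) + (0)·1 = 0 ⇒ exp(D) = 0
  r1: exp(ΔT) + (3)·1 = 0 ⇒ exp(ΔT) = -3
  r2: exp(i) + (1)·1 = 0 ⇒ exp(i) = -1
Π_5 = ΔT^-3 · i^-1 · X4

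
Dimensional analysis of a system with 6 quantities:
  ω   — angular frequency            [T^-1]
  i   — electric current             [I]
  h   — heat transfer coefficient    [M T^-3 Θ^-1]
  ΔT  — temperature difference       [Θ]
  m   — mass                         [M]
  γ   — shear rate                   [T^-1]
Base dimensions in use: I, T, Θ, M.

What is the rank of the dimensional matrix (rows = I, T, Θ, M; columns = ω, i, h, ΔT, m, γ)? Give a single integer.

4

Exponent matrix [I,T,Θ,M] × [ω,i,h,ΔT,m,γ]:
  I: [ 0  1  0  0  0  0]
  T: [-1  0 -3  0  0 -1]
  Θ: [ 0  0 -1  1  0  0]
  M: [ 0  0  1  0  1  0]
RREF → pivots at {ω,i,h,ΔT} ⇒ r = 4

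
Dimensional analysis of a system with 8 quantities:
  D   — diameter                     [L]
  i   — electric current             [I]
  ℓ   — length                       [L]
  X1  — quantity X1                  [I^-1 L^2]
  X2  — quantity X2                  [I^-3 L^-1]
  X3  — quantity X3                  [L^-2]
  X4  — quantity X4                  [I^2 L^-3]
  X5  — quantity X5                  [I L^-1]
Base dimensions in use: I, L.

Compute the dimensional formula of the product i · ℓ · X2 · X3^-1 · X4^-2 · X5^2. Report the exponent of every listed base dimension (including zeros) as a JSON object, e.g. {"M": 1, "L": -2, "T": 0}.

{"I": -4, "L": 6}

Dimensional matrix (I×L by D×i×ℓ×X1×X2×X3×X4×X5):
  I: [ 0  1  0 -1 -3  0  2  1]
  L: [ 1  0  1  2 -1 -2 -3 -1]
  [I]: (1)·1+(1)·0+(1)·-3+(-1)·0+(-2)·2+(2)·1 = -4
  [L]: (1)·0+(1)·1+(1)·-1+(-1)·-2+(-2)·-3+(2)·-1 = 6
⇒ I^-4 L^6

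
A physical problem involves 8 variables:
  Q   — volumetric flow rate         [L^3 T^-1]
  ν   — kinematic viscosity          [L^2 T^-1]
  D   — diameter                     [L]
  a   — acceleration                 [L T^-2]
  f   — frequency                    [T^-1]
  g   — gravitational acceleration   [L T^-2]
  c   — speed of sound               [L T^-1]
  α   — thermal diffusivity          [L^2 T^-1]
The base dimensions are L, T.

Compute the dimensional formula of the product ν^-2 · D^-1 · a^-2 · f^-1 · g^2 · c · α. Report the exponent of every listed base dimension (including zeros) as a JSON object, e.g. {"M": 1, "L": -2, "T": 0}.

Write exponents as rows L,T / cols Q,ν,D,a,f,g,c,α:
  L: [ 3  2  1  1  0  1  1  2]
  T: [-1 -1  0 -2 -1 -2 -1 -1]
  [L]: (-2)·2+(-1)·1+(-2)·1+(-1)·0+(2)·1+(1)·1+(1)·2 = -2
  [T]: (-2)·-1+(-1)·0+(-2)·-2+(-1)·-1+(2)·-2+(1)·-1+(1)·-1 = 1
⇒ L^-2 T

{"L": -2, "T": 1}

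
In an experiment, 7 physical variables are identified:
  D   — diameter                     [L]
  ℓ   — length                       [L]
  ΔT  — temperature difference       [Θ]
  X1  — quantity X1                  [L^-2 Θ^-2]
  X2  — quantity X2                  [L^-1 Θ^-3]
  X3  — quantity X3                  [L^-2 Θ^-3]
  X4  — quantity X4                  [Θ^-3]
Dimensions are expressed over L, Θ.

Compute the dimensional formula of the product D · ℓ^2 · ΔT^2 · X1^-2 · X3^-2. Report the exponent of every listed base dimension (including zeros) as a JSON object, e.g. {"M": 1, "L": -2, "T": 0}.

{"L": 11, "Θ": 12}

Write exponents as rows L,Θ / cols D,ℓ,ΔT,X1,X2,X3,X4:
  L: [ 1  1  0 -2 -1 -2  0]
  Θ: [ 0  0  1 -2 -3 -3 -3]
  [L]: (1)·1+(2)·1+(2)·0+(-2)·-2+(-2)·-2 = 11
  [Θ]: (1)·0+(2)·0+(2)·1+(-2)·-2+(-2)·-3 = 12
⇒ L^11 Θ^12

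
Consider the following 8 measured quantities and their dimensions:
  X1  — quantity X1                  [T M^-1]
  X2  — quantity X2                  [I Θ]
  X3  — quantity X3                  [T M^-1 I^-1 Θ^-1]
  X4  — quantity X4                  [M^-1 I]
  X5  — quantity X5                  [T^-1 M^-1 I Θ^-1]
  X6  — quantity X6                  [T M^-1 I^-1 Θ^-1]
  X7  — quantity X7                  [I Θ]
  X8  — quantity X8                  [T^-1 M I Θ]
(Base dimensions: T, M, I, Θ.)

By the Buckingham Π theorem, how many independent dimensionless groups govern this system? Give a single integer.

5

Exponent matrix [T,M,I,Θ] × [X1,X2,X3,X4,X5,X6,X7,X8]:
  T: [ 1  0  1  0 -1  1  0 -1]
  M: [-1  0 -1 -1 -1 -1  0  1]
  I: [ 0  1 -1  1  1 -1  1  1]
  Θ: [ 0  1 -1  0 -1 -1  1  1]
RREF → pivots at {X1,X2,X4} ⇒ r = 3
8 vars − rank 3 = 5 Π groups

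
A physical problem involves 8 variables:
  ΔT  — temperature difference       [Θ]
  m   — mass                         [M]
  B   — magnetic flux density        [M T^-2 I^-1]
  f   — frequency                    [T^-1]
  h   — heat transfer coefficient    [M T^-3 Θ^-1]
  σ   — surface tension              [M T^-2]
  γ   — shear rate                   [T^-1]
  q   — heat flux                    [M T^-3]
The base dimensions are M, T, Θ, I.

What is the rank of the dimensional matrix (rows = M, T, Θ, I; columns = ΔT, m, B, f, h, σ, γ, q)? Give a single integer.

Write exponents as rows M,T,Θ,I / cols ΔT,m,B,f,h,σ,γ,q:
  M: [ 0  1  1  0  1  1  0  1]
  T: [ 0  0 -2 -1 -3 -2 -1 -3]
  Θ: [ 1  0  0  0 -1  0  0  0]
  I: [ 0  0 -1  0  0  0  0  0]
RREF → pivots at {ΔT,m,B,f} ⇒ r = 4

4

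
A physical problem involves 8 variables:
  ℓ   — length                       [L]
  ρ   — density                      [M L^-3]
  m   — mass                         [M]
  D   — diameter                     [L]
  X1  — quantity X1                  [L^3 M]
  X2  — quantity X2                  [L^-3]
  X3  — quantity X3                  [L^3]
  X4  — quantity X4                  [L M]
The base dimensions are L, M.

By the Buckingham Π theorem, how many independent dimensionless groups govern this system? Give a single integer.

6

Exponent matrix [L,M] × [ℓ,ρ,m,D,X1,X2,X3,X4]:
  L: [ 1 -3  0  1  3 -3  3  1]
  M: [ 0  1  1  0  1  0  0  1]
Row reduction gives pivot columns ℓ,ρ; rank = 2
n=8, r=2 ⇒ 6 dimensionless groups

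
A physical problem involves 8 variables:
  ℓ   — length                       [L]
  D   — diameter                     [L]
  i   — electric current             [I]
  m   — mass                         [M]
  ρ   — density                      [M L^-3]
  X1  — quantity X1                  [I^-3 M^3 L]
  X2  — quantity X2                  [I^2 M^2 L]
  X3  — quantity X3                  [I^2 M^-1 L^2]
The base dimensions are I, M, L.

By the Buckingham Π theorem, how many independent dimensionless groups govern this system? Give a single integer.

5

Dimensional matrix (I×M×L by ℓ×D×i×m×ρ×X1×X2×X3):
  I: [ 0  0  1  0  0 -3  2  2]
  M: [ 0  0  0  1  1  3  2 -1]
  L: [ 1  1  0  0 -3  1  1  2]
Echelon form has 3 nonzero rows (pivots: ℓ,i,m)
n=8, r=3 ⇒ 5 dimensionless groups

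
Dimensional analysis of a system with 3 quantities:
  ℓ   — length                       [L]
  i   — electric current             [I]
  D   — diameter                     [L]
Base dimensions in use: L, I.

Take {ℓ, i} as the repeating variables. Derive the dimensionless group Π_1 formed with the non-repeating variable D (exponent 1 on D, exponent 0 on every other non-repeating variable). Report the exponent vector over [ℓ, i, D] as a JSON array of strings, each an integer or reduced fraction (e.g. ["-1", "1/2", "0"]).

Exponent matrix [L,I] × [ℓ,i,D]:
  L: [ 1  0  1]
  I: [ 0  1  0]
RREF → pivots at {ℓ,i} ⇒ r = 2
Repeat: ℓ,i; free: D
RREF:
  r0: [   1    0    1]
  r1: [   0    1    0]
Fix exponent of D at 1; solve each RREF row for its pivot's exponent:
  r0: exp(ℓ) + (1)·1 = 0 ⇒ exp(ℓ) = -1
  r1: exp(i) + (0)·1 = 0 ⇒ exp(i) = 0
Π_1 = ℓ^-1 · D

["-1", "0", "1"]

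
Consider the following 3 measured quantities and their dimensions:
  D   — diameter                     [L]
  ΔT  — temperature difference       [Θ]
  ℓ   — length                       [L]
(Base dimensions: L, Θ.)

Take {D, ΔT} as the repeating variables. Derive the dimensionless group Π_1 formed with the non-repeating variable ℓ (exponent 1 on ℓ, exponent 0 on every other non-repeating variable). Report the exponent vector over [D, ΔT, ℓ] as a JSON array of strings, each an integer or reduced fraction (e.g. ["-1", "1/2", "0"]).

["-1", "0", "1"]

Exponent matrix [L,Θ] × [D,ΔT,ℓ]:
  L: [ 1  0  1]
  Θ: [ 0  1  0]
Row reduction gives pivot columns D,ΔT; rank = 2
Repeat: D,ΔT; free: ℓ
RREF:
  r0: [   1    0    1]
  r1: [   0    1    0]
Fix exponent of ℓ at 1; solve each RREF row for its pivot's exponent:
  r0: exp(D) + (1)·1 = 0 ⇒ exp(D) = -1
  r1: exp(ΔT) + (0)·1 = 0 ⇒ exp(ΔT) = 0
Π_1 = D^-1 · ℓ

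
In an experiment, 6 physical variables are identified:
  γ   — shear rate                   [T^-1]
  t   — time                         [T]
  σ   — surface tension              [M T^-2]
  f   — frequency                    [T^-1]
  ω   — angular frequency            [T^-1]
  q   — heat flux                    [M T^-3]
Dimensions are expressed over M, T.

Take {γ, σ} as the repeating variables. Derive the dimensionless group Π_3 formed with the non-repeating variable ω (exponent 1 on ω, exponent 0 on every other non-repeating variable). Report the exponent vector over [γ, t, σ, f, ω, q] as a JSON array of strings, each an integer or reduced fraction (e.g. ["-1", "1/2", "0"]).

Exponent matrix [M,T] × [γ,t,σ,f,ω,q]:
  M: [ 0  0  1  0  0  1]
  T: [-1  1 -2 -1 -1 -3]
Echelon form has 2 nonzero rows (pivots: γ,σ)
Pivot set = {γ,σ}, free = {t,f,ω,q}
RREF:
  r0: [   1   -1    0    1    1    1]
  r1: [   0    0    1    0    0    1]
Fix exponent of ω at 1, t at 0, f at 0, q at 0; solve each RREF row for its pivot's exponent:
  r0: exp(γ) + (1)·1 = 0 ⇒ exp(γ) = -1
  r1: exp(σ) + (0)·1 = 0 ⇒ exp(σ) = 0
Π_3 = γ^-1 · ω

["-1", "0", "0", "0", "1", "0"]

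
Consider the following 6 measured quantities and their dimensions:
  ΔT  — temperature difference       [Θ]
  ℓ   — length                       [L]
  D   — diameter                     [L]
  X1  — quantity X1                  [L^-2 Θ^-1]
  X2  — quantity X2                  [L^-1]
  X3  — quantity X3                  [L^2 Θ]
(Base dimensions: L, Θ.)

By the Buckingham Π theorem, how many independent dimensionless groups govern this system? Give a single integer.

4

Dimensional matrix (L×Θ by ΔT×ℓ×D×X1×X2×X3):
  L: [ 0  1  1 -2 -1  2]
  Θ: [ 1  0  0 -1  0  1]
Row reduction gives pivot columns ΔT,ℓ; rank = 2
Π count = n − r = 6 − 2 = 4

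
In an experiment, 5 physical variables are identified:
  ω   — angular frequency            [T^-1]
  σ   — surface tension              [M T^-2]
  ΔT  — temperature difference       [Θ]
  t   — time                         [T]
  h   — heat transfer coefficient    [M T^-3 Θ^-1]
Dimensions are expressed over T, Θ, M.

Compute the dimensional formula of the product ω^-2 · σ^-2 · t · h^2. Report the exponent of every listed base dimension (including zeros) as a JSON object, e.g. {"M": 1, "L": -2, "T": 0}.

Dimensional matrix (T×Θ×M by ω×σ×ΔT×t×h):
  T: [-1 -2  0  1 -3]
  Θ: [ 0  0  1  0 -1]
  M: [ 0  1  0  0  1]
  [T]: (-2)·-1+(-2)·-2+(1)·1+(2)·-3 = 1
  [Θ]: (-2)·0+(-2)·0+(1)·0+(2)·-1 = -2
  [M]: (-2)·0+(-2)·1+(1)·0+(2)·1 = 0
⇒ T Θ^-2

{"T": 1, "Θ": -2, "M": 0}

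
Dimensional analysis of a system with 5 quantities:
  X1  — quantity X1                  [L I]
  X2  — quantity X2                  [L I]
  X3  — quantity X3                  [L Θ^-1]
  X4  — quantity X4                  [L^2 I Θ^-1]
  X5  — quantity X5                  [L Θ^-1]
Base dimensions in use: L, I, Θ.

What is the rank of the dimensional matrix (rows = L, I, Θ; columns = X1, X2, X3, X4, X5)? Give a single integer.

2

Write exponents as rows L,I,Θ / cols X1,X2,X3,X4,X5:
  L: [ 1  1  1  2  1]
  I: [ 1  1  0  1  0]
  Θ: [ 0  0 -1 -1 -1]
Echelon form has 2 nonzero rows (pivots: X1,X3)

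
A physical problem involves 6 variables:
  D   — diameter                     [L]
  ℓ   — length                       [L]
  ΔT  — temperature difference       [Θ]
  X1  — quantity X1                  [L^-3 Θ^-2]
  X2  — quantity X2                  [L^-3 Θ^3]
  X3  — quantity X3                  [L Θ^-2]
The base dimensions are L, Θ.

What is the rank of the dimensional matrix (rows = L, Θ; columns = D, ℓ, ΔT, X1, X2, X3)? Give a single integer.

Exponent matrix [L,Θ] × [D,ℓ,ΔT,X1,X2,X3]:
  L: [ 1  1  0 -3 -3  1]
  Θ: [ 0  0  1 -2  3 -2]
Echelon form has 2 nonzero rows (pivots: D,ΔT)

2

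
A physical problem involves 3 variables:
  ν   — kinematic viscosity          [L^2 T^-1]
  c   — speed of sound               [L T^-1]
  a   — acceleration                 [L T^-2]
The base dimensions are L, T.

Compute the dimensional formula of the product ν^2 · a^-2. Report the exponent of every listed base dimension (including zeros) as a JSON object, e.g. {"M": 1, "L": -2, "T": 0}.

{"L": 2, "T": 2}

Write exponents as rows L,T / cols ν,c,a:
  L: [ 2  1  1]
  T: [-1 -1 -2]
  [L]: (2)·2+(-2)·1 = 2
  [T]: (2)·-1+(-2)·-2 = 2
⇒ L^2 T^2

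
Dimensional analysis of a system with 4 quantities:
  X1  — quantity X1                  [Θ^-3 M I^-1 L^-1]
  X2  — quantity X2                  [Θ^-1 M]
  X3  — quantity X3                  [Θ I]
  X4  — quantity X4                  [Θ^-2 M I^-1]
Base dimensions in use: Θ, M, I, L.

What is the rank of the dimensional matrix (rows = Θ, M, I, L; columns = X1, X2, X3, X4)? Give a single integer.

Write exponents as rows Θ,M,I,L / cols X1,X2,X3,X4:
  Θ: [-3 -1  1 -2]
  M: [ 1  1  0  1]
  I: [-1  0  1 -1]
  L: [-1  0  0  0]
Echelon form has 3 nonzero rows (pivots: X1,X2,X3)

3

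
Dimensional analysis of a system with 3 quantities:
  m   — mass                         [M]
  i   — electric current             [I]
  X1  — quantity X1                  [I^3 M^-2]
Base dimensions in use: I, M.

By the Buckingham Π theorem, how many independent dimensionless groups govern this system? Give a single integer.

1

Exponent matrix [I,M] × [m,i,X1]:
  I: [ 0  1  3]
  M: [ 1  0 -2]
RREF → pivots at {m,i} ⇒ r = 2
n=3, r=2 ⇒ 1 dimensionless group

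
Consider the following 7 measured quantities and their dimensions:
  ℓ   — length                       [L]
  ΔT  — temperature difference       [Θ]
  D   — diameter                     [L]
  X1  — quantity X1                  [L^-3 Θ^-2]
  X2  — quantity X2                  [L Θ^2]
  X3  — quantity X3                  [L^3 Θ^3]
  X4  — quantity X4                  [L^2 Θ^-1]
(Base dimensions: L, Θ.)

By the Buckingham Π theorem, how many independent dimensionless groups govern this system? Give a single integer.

5

Dimensional matrix (L×Θ by ℓ×ΔT×D×X1×X2×X3×X4):
  L: [ 1  0  1 -3  1  3  2]
  Θ: [ 0  1  0 -2  2  3 -1]
Echelon form has 2 nonzero rows (pivots: ℓ,ΔT)
Π count = n − r = 7 − 2 = 5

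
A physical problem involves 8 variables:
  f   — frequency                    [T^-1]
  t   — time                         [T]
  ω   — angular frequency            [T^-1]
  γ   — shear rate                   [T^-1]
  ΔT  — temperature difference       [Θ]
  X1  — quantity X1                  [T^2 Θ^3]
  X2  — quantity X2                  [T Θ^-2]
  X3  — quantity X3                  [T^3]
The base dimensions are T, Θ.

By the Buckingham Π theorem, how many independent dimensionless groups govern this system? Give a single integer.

Exponent matrix [T,Θ] × [f,t,ω,γ,ΔT,X1,X2,X3]:
  T: [-1  1 -1 -1  0  2  1  3]
  Θ: [ 0  0  0  0  1  3 -2  0]
RREF → pivots at {f,ΔT} ⇒ r = 2
Π count = n − r = 8 − 2 = 6

6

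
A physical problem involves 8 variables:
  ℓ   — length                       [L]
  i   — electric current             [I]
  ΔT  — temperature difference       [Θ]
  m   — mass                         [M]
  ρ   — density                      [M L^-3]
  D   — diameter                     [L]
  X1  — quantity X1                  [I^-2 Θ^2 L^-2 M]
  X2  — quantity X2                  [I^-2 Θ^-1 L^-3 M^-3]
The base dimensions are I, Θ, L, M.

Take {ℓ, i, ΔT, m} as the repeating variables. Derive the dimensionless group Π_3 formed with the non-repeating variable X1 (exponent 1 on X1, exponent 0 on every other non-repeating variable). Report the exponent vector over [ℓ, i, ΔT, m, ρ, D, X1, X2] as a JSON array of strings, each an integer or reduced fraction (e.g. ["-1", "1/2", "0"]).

["2", "2", "-2", "-1", "0", "0", "1", "0"]

Exponent matrix [I,Θ,L,M] × [ℓ,i,ΔT,m,ρ,D,X1,X2]:
  I: [ 0  1  0  0  0  0 -2 -2]
  Θ: [ 0  0  1  0  0  0  2 -1]
  L: [ 1  0  0  0 -3  1 -2 -3]
  M: [ 0  0  0  1  1  0  1 -3]
Row reduction gives pivot columns ℓ,i,ΔT,m; rank = 4
Pivot set = {ℓ,i,ΔT,m}, free = {ρ,D,X1,X2}
RREF:
  r0: [   1    0    0    0   -3    1   -2   -3]
  r1: [   0    1    0    0    0    0   -2   -2]
  r2: [   0    0    1    0    0    0    2   -1]
  r3: [   0    0    0    1    1    0    1   -3]
Fix exponent of X1 at 1, ρ at 0, D at 0, X2 at 0; solve each RREF row for its pivot's exponent:
  r0: exp(ℓ) + (-2)·1 = 0 ⇒ exp(ℓ) = 2
  r1: exp(i) + (-2)·1 = 0 ⇒ exp(i) = 2
  r2: exp(ΔT) + (2)·1 = 0 ⇒ exp(ΔT) = -2
  r3: exp(m) + (1)·1 = 0 ⇒ exp(m) = -1
Π_3 = ℓ^2 · i^2 · ΔT^-2 · m^-1 · X1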